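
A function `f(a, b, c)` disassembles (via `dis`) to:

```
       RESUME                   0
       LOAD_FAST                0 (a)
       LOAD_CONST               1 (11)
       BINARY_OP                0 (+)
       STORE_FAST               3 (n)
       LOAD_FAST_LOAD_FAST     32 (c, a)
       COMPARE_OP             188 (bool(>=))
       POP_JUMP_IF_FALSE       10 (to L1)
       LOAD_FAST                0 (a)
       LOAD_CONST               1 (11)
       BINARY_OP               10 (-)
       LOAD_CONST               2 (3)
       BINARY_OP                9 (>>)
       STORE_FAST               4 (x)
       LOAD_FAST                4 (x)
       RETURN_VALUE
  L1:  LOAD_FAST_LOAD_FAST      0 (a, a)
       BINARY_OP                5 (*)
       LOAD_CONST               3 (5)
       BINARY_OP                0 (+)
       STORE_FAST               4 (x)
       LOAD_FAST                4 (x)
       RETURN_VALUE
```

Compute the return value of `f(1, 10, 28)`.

LOAD_FAST a → push 1. Stack: [1]
LOAD_CONST → push 11. Stack: [1, 11]
BINARY_OP + → 1 + 11 = 12. Stack: [12]
STORE_FAST n → n=12. Stack: []
LOAD_FAST_LOAD_FAST c,a → push 28,1. Stack: [28, 1]
COMPARE_OP bool(>=) → 28 vs 1 = True. Stack: [True]
POP_JUMP_IF_FALSE → pop True; no jump. Stack: []
LOAD_FAST a → push 1. Stack: [1]
LOAD_CONST → push 11. Stack: [1, 11]
BINARY_OP - → 1 - 11 = -10. Stack: [-10]
LOAD_CONST → push 3. Stack: [-10, 3]
BINARY_OP >> → -10 >> 3 = -2. Stack: [-2]
STORE_FAST x → x=-2. Stack: []
LOAD_FAST x → push -2. Stack: [-2]
RETURN_VALUE → return -2.

-2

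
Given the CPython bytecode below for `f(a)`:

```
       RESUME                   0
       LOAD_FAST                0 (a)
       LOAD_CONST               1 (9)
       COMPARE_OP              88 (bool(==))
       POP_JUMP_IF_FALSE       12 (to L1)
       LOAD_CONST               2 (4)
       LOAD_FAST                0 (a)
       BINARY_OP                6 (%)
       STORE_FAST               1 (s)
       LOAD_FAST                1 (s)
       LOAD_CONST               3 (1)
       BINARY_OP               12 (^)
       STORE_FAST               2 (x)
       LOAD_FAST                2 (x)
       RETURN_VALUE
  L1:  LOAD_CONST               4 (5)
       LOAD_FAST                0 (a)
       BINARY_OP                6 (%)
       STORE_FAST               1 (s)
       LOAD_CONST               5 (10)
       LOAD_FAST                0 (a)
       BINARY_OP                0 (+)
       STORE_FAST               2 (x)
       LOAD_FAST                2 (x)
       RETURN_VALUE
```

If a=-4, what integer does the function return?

LOAD_FAST a → push -4. Stack: [-4]
LOAD_CONST → push 9. Stack: [-4, 9]
COMPARE_OP bool(==) → -4 vs 9 = False. Stack: [False]
POP_JUMP_IF_FALSE → pop False; jump. Stack: []
LOAD_CONST → push 5. Stack: [5]
LOAD_FAST a → push -4. Stack: [5, -4]
BINARY_OP % → 5 % -4 = -3. Stack: [-3]
STORE_FAST s → s=-3. Stack: []
LOAD_CONST → push 10. Stack: [10]
LOAD_FAST a → push -4. Stack: [10, -4]
BINARY_OP + → 10 + -4 = 6. Stack: [6]
STORE_FAST x → x=6. Stack: []
LOAD_FAST x → push 6. Stack: [6]
RETURN_VALUE → return 6.

6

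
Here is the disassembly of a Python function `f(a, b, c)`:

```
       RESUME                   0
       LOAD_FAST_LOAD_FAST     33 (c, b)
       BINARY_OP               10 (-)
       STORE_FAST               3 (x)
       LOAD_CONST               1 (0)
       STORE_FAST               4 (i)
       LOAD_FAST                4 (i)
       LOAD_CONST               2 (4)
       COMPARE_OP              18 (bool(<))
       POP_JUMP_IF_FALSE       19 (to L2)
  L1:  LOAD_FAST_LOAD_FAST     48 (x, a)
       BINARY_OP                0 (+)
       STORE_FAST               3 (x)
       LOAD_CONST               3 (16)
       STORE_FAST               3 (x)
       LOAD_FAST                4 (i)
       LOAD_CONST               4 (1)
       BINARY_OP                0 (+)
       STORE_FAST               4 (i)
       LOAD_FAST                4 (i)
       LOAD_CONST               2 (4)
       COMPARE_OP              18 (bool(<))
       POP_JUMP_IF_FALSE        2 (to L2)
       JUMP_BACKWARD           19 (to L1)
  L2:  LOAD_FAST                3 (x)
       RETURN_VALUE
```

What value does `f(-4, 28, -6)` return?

16

LOAD_FAST_LOAD_FAST c,b → push -6,28. Stack: [-6, 28]
BINARY_OP - → -6 - 28 = -34. Stack: [-34]
STORE_FAST x → x=-34. Stack: []
LOAD_CONST → push 0. Stack: [0]
STORE_FAST i → i=0. Stack: []
LOAD_FAST i → push 0. Stack: [0]
LOAD_CONST → push 4. Stack: [0, 4]
COMPARE_OP bool(<) → 0 vs 4 = True. Stack: [True]
POP_JUMP_IF_FALSE → pop True; no jump. Stack: []
LOAD_FAST_LOAD_FAST x,a → push -34,-4. Stack: [-34, -4]
BINARY_OP + → -34 + -4 = -38. Stack: [-38]
STORE_FAST x → x=-38. Stack: []
LOAD_CONST → push 16. Stack: [16]
STORE_FAST x → x=16. Stack: []
LOAD_FAST i → push 0. Stack: [0]
LOAD_CONST → push 1. Stack: [0, 1]
BINARY_OP + → 0 + 1 = 1. Stack: [1]
STORE_FAST i → i=1. Stack: []
LOAD_FAST i → push 1. Stack: [1]
LOAD_CONST → push 4. Stack: [1, 4]
COMPARE_OP bool(<) → 1 vs 4 = True. Stack: [True]
POP_JUMP_IF_FALSE → pop True; no jump. Stack: []
LOAD_FAST_LOAD_FAST x,a → push 16,-4. Stack: [16, -4]
BINARY_OP + → 16 + -4 = 12. Stack: [12]
STORE_FAST x → x=12. Stack: []
LOAD_CONST → push 16. Stack: [16]
STORE_FAST x → x=16. Stack: []
LOAD_FAST i → push 1. Stack: [1]
LOAD_CONST → push 1. Stack: [1, 1]
BINARY_OP + → 1 + 1 = 2. Stack: [2]
STORE_FAST i → i=2. Stack: []
LOAD_FAST i → push 2. Stack: [2]
LOAD_CONST → push 4. Stack: [2, 4]
COMPARE_OP bool(<) → 2 vs 4 = True. Stack: [True]
POP_JUMP_IF_FALSE → pop True; no jump. Stack: []
LOAD_FAST_LOAD_FAST x,a → push 16,-4. Stack: [16, -4]
BINARY_OP + → 16 + -4 = 12. Stack: [12]
STORE_FAST x → x=12. Stack: []
LOAD_CONST → push 16. Stack: [16]
STORE_FAST x → x=16. Stack: []
LOAD_FAST i → push 2. Stack: [2]
LOAD_CONST → push 1. Stack: [2, 1]
BINARY_OP + → 2 + 1 = 3. Stack: [3]
STORE_FAST i → i=3. Stack: []
LOAD_FAST i → push 3. Stack: [3]
LOAD_CONST → push 4. Stack: [3, 4]
COMPARE_OP bool(<) → 3 vs 4 = True. Stack: [True]
POP_JUMP_IF_FALSE → pop True; no jump. Stack: []
LOAD_FAST_LOAD_FAST x,a → push 16,-4. Stack: [16, -4]
BINARY_OP + → 16 + -4 = 12. Stack: [12]
STORE_FAST x → x=12. Stack: []
LOAD_CONST → push 16. Stack: [16]
STORE_FAST x → x=16. Stack: []
LOAD_FAST i → push 3. Stack: [3]
LOAD_CONST → push 1. Stack: [3, 1]
BINARY_OP + → 3 + 1 = 4. Stack: [4]
STORE_FAST i → i=4. Stack: []
LOAD_FAST i → push 4. Stack: [4]
LOAD_CONST → push 4. Stack: [4, 4]
COMPARE_OP bool(<) → 4 vs 4 = False. Stack: [False]
POP_JUMP_IF_FALSE → pop False; jump. Stack: []
LOAD_FAST x → push 16. Stack: [16]
RETURN_VALUE → return 16.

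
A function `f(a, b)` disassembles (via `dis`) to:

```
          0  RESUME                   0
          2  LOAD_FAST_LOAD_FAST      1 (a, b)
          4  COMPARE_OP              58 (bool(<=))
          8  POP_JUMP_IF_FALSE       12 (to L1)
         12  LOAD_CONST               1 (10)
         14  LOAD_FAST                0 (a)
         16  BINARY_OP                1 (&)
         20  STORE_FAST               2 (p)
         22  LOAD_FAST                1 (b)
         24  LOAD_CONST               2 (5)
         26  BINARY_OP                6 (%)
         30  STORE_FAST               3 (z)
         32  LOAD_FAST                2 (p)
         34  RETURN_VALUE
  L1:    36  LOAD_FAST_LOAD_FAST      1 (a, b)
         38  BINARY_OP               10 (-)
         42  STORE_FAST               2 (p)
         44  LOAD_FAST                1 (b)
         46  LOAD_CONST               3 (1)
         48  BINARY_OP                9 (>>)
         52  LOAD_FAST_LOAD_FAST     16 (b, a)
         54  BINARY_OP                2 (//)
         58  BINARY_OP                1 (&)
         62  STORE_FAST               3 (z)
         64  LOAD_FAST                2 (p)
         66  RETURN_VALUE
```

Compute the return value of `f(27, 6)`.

LOAD_FAST_LOAD_FAST a,b → push 27,6. Stack: [27, 6]
COMPARE_OP bool(<=) → 27 vs 6 = False. Stack: [False]
POP_JUMP_IF_FALSE → pop False; jump. Stack: []
LOAD_FAST_LOAD_FAST a,b → push 27,6. Stack: [27, 6]
BINARY_OP - → 27 - 6 = 21. Stack: [21]
STORE_FAST p → p=21. Stack: []
LOAD_FAST b → push 6. Stack: [6]
LOAD_CONST → push 1. Stack: [6, 1]
BINARY_OP >> → 6 >> 1 = 3. Stack: [3]
LOAD_FAST_LOAD_FAST b,a → push 6,27. Stack: [3, 6, 27]
BINARY_OP // → 6 // 27 = 0. Stack: [3, 0]
BINARY_OP & → 3 & 0 = 0. Stack: [0]
STORE_FAST z → z=0. Stack: []
LOAD_FAST p → push 21. Stack: [21]
RETURN_VALUE → return 21.

21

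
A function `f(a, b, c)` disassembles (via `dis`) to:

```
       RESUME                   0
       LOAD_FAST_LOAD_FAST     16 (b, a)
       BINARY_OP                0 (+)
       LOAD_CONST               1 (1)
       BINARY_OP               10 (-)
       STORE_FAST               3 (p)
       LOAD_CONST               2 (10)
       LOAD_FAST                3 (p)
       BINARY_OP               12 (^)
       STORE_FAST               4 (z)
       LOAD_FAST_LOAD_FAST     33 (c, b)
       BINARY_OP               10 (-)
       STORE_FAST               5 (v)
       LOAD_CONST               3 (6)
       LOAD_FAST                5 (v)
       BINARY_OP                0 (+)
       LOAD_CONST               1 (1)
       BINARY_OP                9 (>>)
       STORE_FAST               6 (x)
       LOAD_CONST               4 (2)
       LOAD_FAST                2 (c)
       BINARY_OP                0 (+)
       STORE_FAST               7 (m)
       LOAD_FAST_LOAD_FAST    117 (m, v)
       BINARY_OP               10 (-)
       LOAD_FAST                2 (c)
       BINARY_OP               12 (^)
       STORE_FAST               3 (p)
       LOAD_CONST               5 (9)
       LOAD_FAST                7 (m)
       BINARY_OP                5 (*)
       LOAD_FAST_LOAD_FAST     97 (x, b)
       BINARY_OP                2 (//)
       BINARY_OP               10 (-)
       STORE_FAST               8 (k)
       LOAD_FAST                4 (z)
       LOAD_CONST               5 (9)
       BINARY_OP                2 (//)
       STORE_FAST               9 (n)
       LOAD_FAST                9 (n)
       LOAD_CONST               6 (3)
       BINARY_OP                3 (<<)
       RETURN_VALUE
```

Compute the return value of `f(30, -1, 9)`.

LOAD_FAST_LOAD_FAST b,a → push -1,30. Stack: [-1, 30]
BINARY_OP + → -1 + 30 = 29. Stack: [29]
LOAD_CONST → push 1. Stack: [29, 1]
BINARY_OP - → 29 - 1 = 28. Stack: [28]
STORE_FAST p → p=28. Stack: []
LOAD_CONST → push 10. Stack: [10]
LOAD_FAST p → push 28. Stack: [10, 28]
BINARY_OP ^ → 10 ^ 28 = 22. Stack: [22]
STORE_FAST z → z=22. Stack: []
LOAD_FAST_LOAD_FAST c,b → push 9,-1. Stack: [9, -1]
BINARY_OP - → 9 - -1 = 10. Stack: [10]
STORE_FAST v → v=10. Stack: []
LOAD_CONST → push 6. Stack: [6]
LOAD_FAST v → push 10. Stack: [6, 10]
BINARY_OP + → 6 + 10 = 16. Stack: [16]
LOAD_CONST → push 1. Stack: [16, 1]
BINARY_OP >> → 16 >> 1 = 8. Stack: [8]
STORE_FAST x → x=8. Stack: []
LOAD_CONST → push 2. Stack: [2]
LOAD_FAST c → push 9. Stack: [2, 9]
BINARY_OP + → 2 + 9 = 11. Stack: [11]
STORE_FAST m → m=11. Stack: []
LOAD_FAST_LOAD_FAST m,v → push 11,10. Stack: [11, 10]
BINARY_OP - → 11 - 10 = 1. Stack: [1]
LOAD_FAST c → push 9. Stack: [1, 9]
BINARY_OP ^ → 1 ^ 9 = 8. Stack: [8]
STORE_FAST p → p=8. Stack: []
LOAD_CONST → push 9. Stack: [9]
LOAD_FAST m → push 11. Stack: [9, 11]
BINARY_OP * → 9 * 11 = 99. Stack: [99]
LOAD_FAST_LOAD_FAST x,b → push 8,-1. Stack: [99, 8, -1]
BINARY_OP // → 8 // -1 = -8. Stack: [99, -8]
BINARY_OP - → 99 - -8 = 107. Stack: [107]
STORE_FAST k → k=107. Stack: []
LOAD_FAST z → push 22. Stack: [22]
LOAD_CONST → push 9. Stack: [22, 9]
BINARY_OP // → 22 // 9 = 2. Stack: [2]
STORE_FAST n → n=2. Stack: []
LOAD_FAST n → push 2. Stack: [2]
LOAD_CONST → push 3. Stack: [2, 3]
BINARY_OP << → 2 << 3 = 16. Stack: [16]
RETURN_VALUE → return 16.

16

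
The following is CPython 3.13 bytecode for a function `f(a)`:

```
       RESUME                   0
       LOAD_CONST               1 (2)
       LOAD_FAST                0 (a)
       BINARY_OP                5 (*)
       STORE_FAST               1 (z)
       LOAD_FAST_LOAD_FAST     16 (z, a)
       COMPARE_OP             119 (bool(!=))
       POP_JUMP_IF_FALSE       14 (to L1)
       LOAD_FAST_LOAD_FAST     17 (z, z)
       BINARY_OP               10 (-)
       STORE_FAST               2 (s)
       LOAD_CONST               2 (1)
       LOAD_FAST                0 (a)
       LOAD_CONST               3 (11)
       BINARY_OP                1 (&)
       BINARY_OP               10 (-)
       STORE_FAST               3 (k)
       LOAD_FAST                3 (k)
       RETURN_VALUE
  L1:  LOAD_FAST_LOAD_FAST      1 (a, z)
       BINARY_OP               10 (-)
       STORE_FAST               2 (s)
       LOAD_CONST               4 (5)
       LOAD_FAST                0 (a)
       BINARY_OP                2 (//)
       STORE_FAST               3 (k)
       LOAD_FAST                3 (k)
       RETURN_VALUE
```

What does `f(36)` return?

1

LOAD_CONST → push 2. Stack: [2]
LOAD_FAST a → push 36. Stack: [2, 36]
BINARY_OP * → 2 * 36 = 72. Stack: [72]
STORE_FAST z → z=72. Stack: []
LOAD_FAST_LOAD_FAST z,a → push 72,36. Stack: [72, 36]
COMPARE_OP bool(!=) → 72 vs 36 = True. Stack: [True]
POP_JUMP_IF_FALSE → pop True; no jump. Stack: []
LOAD_FAST_LOAD_FAST z,z → push 72,72. Stack: [72, 72]
BINARY_OP - → 72 - 72 = 0. Stack: [0]
STORE_FAST s → s=0. Stack: []
LOAD_CONST → push 1. Stack: [1]
LOAD_FAST a → push 36. Stack: [1, 36]
LOAD_CONST → push 11. Stack: [1, 36, 11]
BINARY_OP & → 36 & 11 = 0. Stack: [1, 0]
BINARY_OP - → 1 - 0 = 1. Stack: [1]
STORE_FAST k → k=1. Stack: []
LOAD_FAST k → push 1. Stack: [1]
RETURN_VALUE → return 1.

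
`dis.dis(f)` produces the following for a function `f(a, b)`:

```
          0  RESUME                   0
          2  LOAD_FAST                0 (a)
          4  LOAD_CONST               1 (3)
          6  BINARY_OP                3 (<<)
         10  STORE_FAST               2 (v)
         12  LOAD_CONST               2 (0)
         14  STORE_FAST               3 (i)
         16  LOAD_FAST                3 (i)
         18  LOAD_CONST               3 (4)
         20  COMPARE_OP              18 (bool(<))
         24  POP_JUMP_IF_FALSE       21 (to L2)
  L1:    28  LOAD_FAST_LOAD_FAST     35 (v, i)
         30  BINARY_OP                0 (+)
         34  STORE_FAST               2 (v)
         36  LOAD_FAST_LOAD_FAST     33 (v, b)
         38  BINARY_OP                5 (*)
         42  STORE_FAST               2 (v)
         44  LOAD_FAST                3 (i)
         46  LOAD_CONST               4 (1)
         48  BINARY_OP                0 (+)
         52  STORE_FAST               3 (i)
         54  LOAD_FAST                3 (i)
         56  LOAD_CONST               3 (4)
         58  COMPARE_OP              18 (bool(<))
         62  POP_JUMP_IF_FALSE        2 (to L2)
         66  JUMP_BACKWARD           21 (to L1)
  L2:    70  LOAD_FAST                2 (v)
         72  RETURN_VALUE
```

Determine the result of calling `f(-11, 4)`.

-22420

LOAD_FAST a → push -11
LOAD_CONST → push 3
BINARY_OP << → -11 << 3 = -88
STORE_FAST v → v=-88
LOAD_CONST → push 0
STORE_FAST i → i=0
LOAD_FAST i → push 0
LOAD_CONST → push 4
COMPARE_OP bool(<) → 0 vs 4 = True
POP_JUMP_IF_FALSE → pop True; no jump
LOAD_FAST_LOAD_FAST v,i → push -88,0
BINARY_OP + → -88 + 0 = -88
STORE_FAST v → v=-88
LOAD_FAST_LOAD_FAST v,b → push -88,4
BINARY_OP * → -88 * 4 = -352
STORE_FAST v → v=-352
LOAD_FAST i → push 0
LOAD_CONST → push 1
BINARY_OP + → 0 + 1 = 1
STORE_FAST i → i=1
LOAD_FAST i → push 1
LOAD_CONST → push 4
COMPARE_OP bool(<) → 1 vs 4 = True
POP_JUMP_IF_FALSE → pop True; no jump
LOAD_FAST_LOAD_FAST v,i → push -352,1
BINARY_OP + → -352 + 1 = -351
STORE_FAST v → v=-351
LOAD_FAST_LOAD_FAST v,b → push -351,4
BINARY_OP * → -351 * 4 = -1404
STORE_FAST v → v=-1404
LOAD_FAST i → push 1
LOAD_CONST → push 1
BINARY_OP + → 1 + 1 = 2
STORE_FAST i → i=2
LOAD_FAST i → push 2
LOAD_CONST → push 4
COMPARE_OP bool(<) → 2 vs 4 = True
POP_JUMP_IF_FALSE → pop True; no jump
LOAD_FAST_LOAD_FAST v,i → push -1404,2
BINARY_OP + → -1404 + 2 = -1402
STORE_FAST v → v=-1402
LOAD_FAST_LOAD_FAST v,b → push -1402,4
BINARY_OP * → -1402 * 4 = -5608
STORE_FAST v → v=-5608
LOAD_FAST i → push 2
LOAD_CONST → push 1
BINARY_OP + → 2 + 1 = 3
STORE_FAST i → i=3
LOAD_FAST i → push 3
LOAD_CONST → push 4
COMPARE_OP bool(<) → 3 vs 4 = True
POP_JUMP_IF_FALSE → pop True; no jump
LOAD_FAST_LOAD_FAST v,i → push -5608,3
BINARY_OP + → -5608 + 3 = -5605
STORE_FAST v → v=-5605
LOAD_FAST_LOAD_FAST v,b → push -5605,4
BINARY_OP * → -5605 * 4 = -22420
STORE_FAST v → v=-22420
LOAD_FAST i → push 3
LOAD_CONST → push 1
BINARY_OP + → 3 + 1 = 4
STORE_FAST i → i=4
LOAD_FAST i → push 4
LOAD_CONST → push 4
COMPARE_OP bool(<) → 4 vs 4 = False
POP_JUMP_IF_FALSE → pop False; jump
LOAD_FAST v → push -22420
RETURN_VALUE → return -22420.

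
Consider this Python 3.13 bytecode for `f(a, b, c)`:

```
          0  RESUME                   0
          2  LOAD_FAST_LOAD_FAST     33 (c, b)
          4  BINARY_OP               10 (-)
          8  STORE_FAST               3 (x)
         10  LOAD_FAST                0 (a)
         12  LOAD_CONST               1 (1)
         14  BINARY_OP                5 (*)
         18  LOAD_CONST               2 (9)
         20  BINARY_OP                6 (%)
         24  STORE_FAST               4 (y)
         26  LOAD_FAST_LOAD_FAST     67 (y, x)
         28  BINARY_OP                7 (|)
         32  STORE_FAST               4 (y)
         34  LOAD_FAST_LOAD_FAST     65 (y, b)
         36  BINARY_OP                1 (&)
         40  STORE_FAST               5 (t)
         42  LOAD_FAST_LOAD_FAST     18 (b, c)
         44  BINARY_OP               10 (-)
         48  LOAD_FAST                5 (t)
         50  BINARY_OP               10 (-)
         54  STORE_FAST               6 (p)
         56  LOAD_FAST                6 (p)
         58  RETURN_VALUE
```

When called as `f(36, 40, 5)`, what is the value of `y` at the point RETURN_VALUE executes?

LOAD_FAST_LOAD_FAST c,b → push 5,40. Stack: [5, 40]
BINARY_OP - → 5 - 40 = -35. Stack: [-35]
STORE_FAST x → x=-35. Stack: []
LOAD_FAST a → push 36. Stack: [36]
LOAD_CONST → push 1. Stack: [36, 1]
BINARY_OP * → 36 * 1 = 36. Stack: [36]
LOAD_CONST → push 9. Stack: [36, 9]
BINARY_OP % → 36 % 9 = 0. Stack: [0]
STORE_FAST y → y=0. Stack: []
LOAD_FAST_LOAD_FAST y,x → push 0,-35. Stack: [0, -35]
BINARY_OP | → 0 | -35 = -35. Stack: [-35]
STORE_FAST y → y=-35. Stack: []
LOAD_FAST_LOAD_FAST y,b → push -35,40. Stack: [-35, 40]
BINARY_OP & → -35 & 40 = 8. Stack: [8]
STORE_FAST t → t=8. Stack: []
LOAD_FAST_LOAD_FAST b,c → push 40,5. Stack: [40, 5]
BINARY_OP - → 40 - 5 = 35. Stack: [35]
LOAD_FAST t → push 8. Stack: [35, 8]
BINARY_OP - → 35 - 8 = 27. Stack: [27]
STORE_FAST p → p=27. Stack: []
LOAD_FAST p → push 27. Stack: [27]
RETURN_VALUE → return 27.

-35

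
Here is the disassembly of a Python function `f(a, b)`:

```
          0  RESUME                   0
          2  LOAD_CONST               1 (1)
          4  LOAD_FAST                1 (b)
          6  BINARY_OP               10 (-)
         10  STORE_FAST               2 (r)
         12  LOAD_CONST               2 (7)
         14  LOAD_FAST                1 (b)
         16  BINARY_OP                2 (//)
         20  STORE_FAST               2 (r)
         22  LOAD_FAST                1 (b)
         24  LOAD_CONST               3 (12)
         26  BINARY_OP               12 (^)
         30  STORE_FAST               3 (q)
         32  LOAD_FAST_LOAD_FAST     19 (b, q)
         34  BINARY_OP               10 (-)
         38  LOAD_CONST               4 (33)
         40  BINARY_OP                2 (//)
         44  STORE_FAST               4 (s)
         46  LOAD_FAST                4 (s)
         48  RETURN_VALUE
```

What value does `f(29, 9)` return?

0

LOAD_CONST → push 1. Stack: [1]
LOAD_FAST b → push 9. Stack: [1, 9]
BINARY_OP - → 1 - 9 = -8. Stack: [-8]
STORE_FAST r → r=-8. Stack: []
LOAD_CONST → push 7. Stack: [7]
LOAD_FAST b → push 9. Stack: [7, 9]
BINARY_OP // → 7 // 9 = 0. Stack: [0]
STORE_FAST r → r=0. Stack: []
LOAD_FAST b → push 9. Stack: [9]
LOAD_CONST → push 12. Stack: [9, 12]
BINARY_OP ^ → 9 ^ 12 = 5. Stack: [5]
STORE_FAST q → q=5. Stack: []
LOAD_FAST_LOAD_FAST b,q → push 9,5. Stack: [9, 5]
BINARY_OP - → 9 - 5 = 4. Stack: [4]
LOAD_CONST → push 33. Stack: [4, 33]
BINARY_OP // → 4 // 33 = 0. Stack: [0]
STORE_FAST s → s=0. Stack: []
LOAD_FAST s → push 0. Stack: [0]
RETURN_VALUE → return 0.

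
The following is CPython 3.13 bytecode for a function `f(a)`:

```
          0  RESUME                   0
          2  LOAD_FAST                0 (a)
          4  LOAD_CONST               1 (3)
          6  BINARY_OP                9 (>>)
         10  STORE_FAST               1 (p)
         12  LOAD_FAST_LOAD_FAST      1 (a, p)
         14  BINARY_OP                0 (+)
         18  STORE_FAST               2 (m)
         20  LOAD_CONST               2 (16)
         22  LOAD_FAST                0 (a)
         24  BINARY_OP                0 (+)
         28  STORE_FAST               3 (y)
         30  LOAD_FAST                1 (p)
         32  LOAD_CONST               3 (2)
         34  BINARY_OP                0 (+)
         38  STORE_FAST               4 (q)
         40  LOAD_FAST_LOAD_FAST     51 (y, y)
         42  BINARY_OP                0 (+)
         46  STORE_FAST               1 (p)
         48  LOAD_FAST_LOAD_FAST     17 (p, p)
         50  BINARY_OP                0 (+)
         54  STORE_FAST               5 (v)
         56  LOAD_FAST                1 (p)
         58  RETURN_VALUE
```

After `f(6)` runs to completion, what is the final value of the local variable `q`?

2

LOAD_FAST a → push 6. Stack: [6]
LOAD_CONST → push 3. Stack: [6, 3]
BINARY_OP >> → 6 >> 3 = 0. Stack: [0]
STORE_FAST p → p=0. Stack: []
LOAD_FAST_LOAD_FAST a,p → push 6,0. Stack: [6, 0]
BINARY_OP + → 6 + 0 = 6. Stack: [6]
STORE_FAST m → m=6. Stack: []
LOAD_CONST → push 16. Stack: [16]
LOAD_FAST a → push 6. Stack: [16, 6]
BINARY_OP + → 16 + 6 = 22. Stack: [22]
STORE_FAST y → y=22. Stack: []
LOAD_FAST p → push 0. Stack: [0]
LOAD_CONST → push 2. Stack: [0, 2]
BINARY_OP + → 0 + 2 = 2. Stack: [2]
STORE_FAST q → q=2. Stack: []
LOAD_FAST_LOAD_FAST y,y → push 22,22. Stack: [22, 22]
BINARY_OP + → 22 + 22 = 44. Stack: [44]
STORE_FAST p → p=44. Stack: []
LOAD_FAST_LOAD_FAST p,p → push 44,44. Stack: [44, 44]
BINARY_OP + → 44 + 44 = 88. Stack: [88]
STORE_FAST v → v=88. Stack: []
LOAD_FAST p → push 44. Stack: [44]
RETURN_VALUE → return 44.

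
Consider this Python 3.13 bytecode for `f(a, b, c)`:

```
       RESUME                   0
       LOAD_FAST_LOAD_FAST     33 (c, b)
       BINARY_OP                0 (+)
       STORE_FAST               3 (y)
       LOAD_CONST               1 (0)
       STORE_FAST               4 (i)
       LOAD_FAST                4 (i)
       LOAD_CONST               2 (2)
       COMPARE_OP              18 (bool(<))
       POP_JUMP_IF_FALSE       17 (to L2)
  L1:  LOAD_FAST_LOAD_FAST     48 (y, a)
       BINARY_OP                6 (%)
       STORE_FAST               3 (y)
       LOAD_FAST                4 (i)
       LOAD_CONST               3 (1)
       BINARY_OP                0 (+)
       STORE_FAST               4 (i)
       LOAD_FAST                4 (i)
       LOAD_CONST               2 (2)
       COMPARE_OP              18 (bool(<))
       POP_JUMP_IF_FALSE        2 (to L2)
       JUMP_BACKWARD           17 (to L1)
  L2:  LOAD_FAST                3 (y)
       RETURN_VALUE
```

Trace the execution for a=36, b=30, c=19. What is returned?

LOAD_FAST_LOAD_FAST c,b → push 19,30. Stack: [19, 30]
BINARY_OP + → 19 + 30 = 49. Stack: [49]
STORE_FAST y → y=49. Stack: []
LOAD_CONST → push 0. Stack: [0]
STORE_FAST i → i=0. Stack: []
LOAD_FAST i → push 0. Stack: [0]
LOAD_CONST → push 2. Stack: [0, 2]
COMPARE_OP bool(<) → 0 vs 2 = True. Stack: [True]
POP_JUMP_IF_FALSE → pop True; no jump. Stack: []
LOAD_FAST_LOAD_FAST y,a → push 49,36. Stack: [49, 36]
BINARY_OP % → 49 % 36 = 13. Stack: [13]
STORE_FAST y → y=13. Stack: []
LOAD_FAST i → push 0. Stack: [0]
LOAD_CONST → push 1. Stack: [0, 1]
BINARY_OP + → 0 + 1 = 1. Stack: [1]
STORE_FAST i → i=1. Stack: []
LOAD_FAST i → push 1. Stack: [1]
LOAD_CONST → push 2. Stack: [1, 2]
COMPARE_OP bool(<) → 1 vs 2 = True. Stack: [True]
POP_JUMP_IF_FALSE → pop True; no jump. Stack: []
LOAD_FAST_LOAD_FAST y,a → push 13,36. Stack: [13, 36]
BINARY_OP % → 13 % 36 = 13. Stack: [13]
STORE_FAST y → y=13. Stack: []
LOAD_FAST i → push 1. Stack: [1]
LOAD_CONST → push 1. Stack: [1, 1]
BINARY_OP + → 1 + 1 = 2. Stack: [2]
STORE_FAST i → i=2. Stack: []
LOAD_FAST i → push 2. Stack: [2]
LOAD_CONST → push 2. Stack: [2, 2]
COMPARE_OP bool(<) → 2 vs 2 = False. Stack: [False]
POP_JUMP_IF_FALSE → pop False; jump. Stack: []
LOAD_FAST y → push 13. Stack: [13]
RETURN_VALUE → return 13.

13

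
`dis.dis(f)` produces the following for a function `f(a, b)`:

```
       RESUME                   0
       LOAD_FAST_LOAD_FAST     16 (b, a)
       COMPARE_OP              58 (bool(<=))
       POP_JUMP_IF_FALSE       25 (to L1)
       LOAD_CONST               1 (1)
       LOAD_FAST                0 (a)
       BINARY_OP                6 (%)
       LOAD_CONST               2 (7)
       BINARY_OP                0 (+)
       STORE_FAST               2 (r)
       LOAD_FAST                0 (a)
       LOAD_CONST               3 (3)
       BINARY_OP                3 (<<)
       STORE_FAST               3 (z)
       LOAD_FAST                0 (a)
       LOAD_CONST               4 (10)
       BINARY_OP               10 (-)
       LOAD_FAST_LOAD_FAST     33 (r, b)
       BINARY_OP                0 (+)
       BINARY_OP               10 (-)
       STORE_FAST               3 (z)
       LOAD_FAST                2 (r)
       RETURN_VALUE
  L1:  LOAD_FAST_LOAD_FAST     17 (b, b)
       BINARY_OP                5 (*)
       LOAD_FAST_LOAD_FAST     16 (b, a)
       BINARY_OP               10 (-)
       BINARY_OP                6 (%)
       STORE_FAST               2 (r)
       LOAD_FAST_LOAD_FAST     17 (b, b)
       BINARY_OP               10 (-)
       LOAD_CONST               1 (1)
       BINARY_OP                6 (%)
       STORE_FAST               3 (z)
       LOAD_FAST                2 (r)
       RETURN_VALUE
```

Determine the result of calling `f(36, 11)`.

8

LOAD_FAST_LOAD_FAST b,a → push 11,36. Stack: [11, 36]
COMPARE_OP bool(<=) → 11 vs 36 = True. Stack: [True]
POP_JUMP_IF_FALSE → pop True; no jump. Stack: []
LOAD_CONST → push 1. Stack: [1]
LOAD_FAST a → push 36. Stack: [1, 36]
BINARY_OP % → 1 % 36 = 1. Stack: [1]
LOAD_CONST → push 7. Stack: [1, 7]
BINARY_OP + → 1 + 7 = 8. Stack: [8]
STORE_FAST r → r=8. Stack: []
LOAD_FAST a → push 36. Stack: [36]
LOAD_CONST → push 3. Stack: [36, 3]
BINARY_OP << → 36 << 3 = 288. Stack: [288]
STORE_FAST z → z=288. Stack: []
LOAD_FAST a → push 36. Stack: [36]
LOAD_CONST → push 10. Stack: [36, 10]
BINARY_OP - → 36 - 10 = 26. Stack: [26]
LOAD_FAST_LOAD_FAST r,b → push 8,11. Stack: [26, 8, 11]
BINARY_OP + → 8 + 11 = 19. Stack: [26, 19]
BINARY_OP - → 26 - 19 = 7. Stack: [7]
STORE_FAST z → z=7. Stack: []
LOAD_FAST r → push 8. Stack: [8]
RETURN_VALUE → return 8.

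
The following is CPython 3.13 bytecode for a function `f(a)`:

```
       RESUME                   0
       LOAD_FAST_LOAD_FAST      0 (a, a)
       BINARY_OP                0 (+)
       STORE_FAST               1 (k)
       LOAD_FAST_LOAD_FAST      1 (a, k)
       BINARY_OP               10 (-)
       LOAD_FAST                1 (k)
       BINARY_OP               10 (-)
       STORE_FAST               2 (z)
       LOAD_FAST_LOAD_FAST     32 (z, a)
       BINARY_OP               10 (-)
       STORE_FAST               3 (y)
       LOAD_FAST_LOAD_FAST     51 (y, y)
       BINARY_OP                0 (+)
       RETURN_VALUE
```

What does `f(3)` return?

-24

LOAD_FAST_LOAD_FAST a,a → push 3,3. Stack: [3, 3]
BINARY_OP + → 3 + 3 = 6. Stack: [6]
STORE_FAST k → k=6. Stack: []
LOAD_FAST_LOAD_FAST a,k → push 3,6. Stack: [3, 6]
BINARY_OP - → 3 - 6 = -3. Stack: [-3]
LOAD_FAST k → push 6. Stack: [-3, 6]
BINARY_OP - → -3 - 6 = -9. Stack: [-9]
STORE_FAST z → z=-9. Stack: []
LOAD_FAST_LOAD_FAST z,a → push -9,3. Stack: [-9, 3]
BINARY_OP - → -9 - 3 = -12. Stack: [-12]
STORE_FAST y → y=-12. Stack: []
LOAD_FAST_LOAD_FAST y,y → push -12,-12. Stack: [-12, -12]
BINARY_OP + → -12 + -12 = -24. Stack: [-24]
RETURN_VALUE → return -24.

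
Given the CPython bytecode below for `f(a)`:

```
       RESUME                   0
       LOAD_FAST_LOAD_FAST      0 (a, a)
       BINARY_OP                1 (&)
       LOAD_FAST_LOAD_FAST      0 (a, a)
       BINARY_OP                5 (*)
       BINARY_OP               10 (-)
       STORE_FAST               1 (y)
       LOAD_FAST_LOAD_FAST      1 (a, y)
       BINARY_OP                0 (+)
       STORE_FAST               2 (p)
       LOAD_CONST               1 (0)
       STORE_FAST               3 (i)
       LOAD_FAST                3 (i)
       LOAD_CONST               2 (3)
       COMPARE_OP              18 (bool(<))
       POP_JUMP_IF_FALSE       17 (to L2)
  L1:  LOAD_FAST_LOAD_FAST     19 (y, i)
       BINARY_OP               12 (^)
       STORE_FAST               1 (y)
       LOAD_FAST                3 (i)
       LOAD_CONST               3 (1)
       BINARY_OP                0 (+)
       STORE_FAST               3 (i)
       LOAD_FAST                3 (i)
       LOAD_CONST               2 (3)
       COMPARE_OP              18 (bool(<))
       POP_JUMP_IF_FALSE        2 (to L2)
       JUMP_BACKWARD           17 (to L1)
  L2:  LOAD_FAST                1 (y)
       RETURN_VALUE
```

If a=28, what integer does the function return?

LOAD_FAST_LOAD_FAST a,a → push 28,28. Stack: [28, 28]
BINARY_OP & → 28 & 28 = 28. Stack: [28]
LOAD_FAST_LOAD_FAST a,a → push 28,28. Stack: [28, 28, 28]
BINARY_OP * → 28 * 28 = 784. Stack: [28, 784]
BINARY_OP - → 28 - 784 = -756. Stack: [-756]
STORE_FAST y → y=-756. Stack: []
LOAD_FAST_LOAD_FAST a,y → push 28,-756. Stack: [28, -756]
BINARY_OP + → 28 + -756 = -728. Stack: [-728]
STORE_FAST p → p=-728. Stack: []
LOAD_CONST → push 0. Stack: [0]
STORE_FAST i → i=0. Stack: []
LOAD_FAST i → push 0. Stack: [0]
LOAD_CONST → push 3. Stack: [0, 3]
COMPARE_OP bool(<) → 0 vs 3 = True. Stack: [True]
POP_JUMP_IF_FALSE → pop True; no jump. Stack: []
LOAD_FAST_LOAD_FAST y,i → push -756,0. Stack: [-756, 0]
BINARY_OP ^ → -756 ^ 0 = -756. Stack: [-756]
STORE_FAST y → y=-756. Stack: []
LOAD_FAST i → push 0. Stack: [0]
LOAD_CONST → push 1. Stack: [0, 1]
BINARY_OP + → 0 + 1 = 1. Stack: [1]
STORE_FAST i → i=1. Stack: []
LOAD_FAST i → push 1. Stack: [1]
LOAD_CONST → push 3. Stack: [1, 3]
COMPARE_OP bool(<) → 1 vs 3 = True. Stack: [True]
POP_JUMP_IF_FALSE → pop True; no jump. Stack: []
LOAD_FAST_LOAD_FAST y,i → push -756,1. Stack: [-756, 1]
BINARY_OP ^ → -756 ^ 1 = -755. Stack: [-755]
STORE_FAST y → y=-755. Stack: []
LOAD_FAST i → push 1. Stack: [1]
LOAD_CONST → push 1. Stack: [1, 1]
BINARY_OP + → 1 + 1 = 2. Stack: [2]
STORE_FAST i → i=2. Stack: []
LOAD_FAST i → push 2. Stack: [2]
LOAD_CONST → push 3. Stack: [2, 3]
COMPARE_OP bool(<) → 2 vs 3 = True. Stack: [True]
POP_JUMP_IF_FALSE → pop True; no jump. Stack: []
LOAD_FAST_LOAD_FAST y,i → push -755,2. Stack: [-755, 2]
BINARY_OP ^ → -755 ^ 2 = -753. Stack: [-753]
STORE_FAST y → y=-753. Stack: []
LOAD_FAST i → push 2. Stack: [2]
LOAD_CONST → push 1. Stack: [2, 1]
BINARY_OP + → 2 + 1 = 3. Stack: [3]
STORE_FAST i → i=3. Stack: []
LOAD_FAST i → push 3. Stack: [3]
LOAD_CONST → push 3. Stack: [3, 3]
COMPARE_OP bool(<) → 3 vs 3 = False. Stack: [False]
POP_JUMP_IF_FALSE → pop False; jump. Stack: []
LOAD_FAST y → push -753. Stack: [-753]
RETURN_VALUE → return -753.

-753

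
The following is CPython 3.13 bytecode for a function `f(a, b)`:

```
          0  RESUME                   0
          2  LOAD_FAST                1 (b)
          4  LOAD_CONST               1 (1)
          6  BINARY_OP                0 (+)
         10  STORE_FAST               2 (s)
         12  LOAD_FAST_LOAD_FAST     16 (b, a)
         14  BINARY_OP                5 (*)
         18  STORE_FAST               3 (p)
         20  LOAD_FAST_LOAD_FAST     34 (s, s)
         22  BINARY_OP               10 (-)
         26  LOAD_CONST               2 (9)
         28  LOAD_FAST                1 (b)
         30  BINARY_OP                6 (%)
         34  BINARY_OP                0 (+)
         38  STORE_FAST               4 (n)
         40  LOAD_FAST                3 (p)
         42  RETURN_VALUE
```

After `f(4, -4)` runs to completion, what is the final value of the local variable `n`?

-3

LOAD_FAST b → push -4. Stack: [-4]
LOAD_CONST → push 1. Stack: [-4, 1]
BINARY_OP + → -4 + 1 = -3. Stack: [-3]
STORE_FAST s → s=-3. Stack: []
LOAD_FAST_LOAD_FAST b,a → push -4,4. Stack: [-4, 4]
BINARY_OP * → -4 * 4 = -16. Stack: [-16]
STORE_FAST p → p=-16. Stack: []
LOAD_FAST_LOAD_FAST s,s → push -3,-3. Stack: [-3, -3]
BINARY_OP - → -3 - -3 = 0. Stack: [0]
LOAD_CONST → push 9. Stack: [0, 9]
LOAD_FAST b → push -4. Stack: [0, 9, -4]
BINARY_OP % → 9 % -4 = -3. Stack: [0, -3]
BINARY_OP + → 0 + -3 = -3. Stack: [-3]
STORE_FAST n → n=-3. Stack: []
LOAD_FAST p → push -16. Stack: [-16]
RETURN_VALUE → return -16.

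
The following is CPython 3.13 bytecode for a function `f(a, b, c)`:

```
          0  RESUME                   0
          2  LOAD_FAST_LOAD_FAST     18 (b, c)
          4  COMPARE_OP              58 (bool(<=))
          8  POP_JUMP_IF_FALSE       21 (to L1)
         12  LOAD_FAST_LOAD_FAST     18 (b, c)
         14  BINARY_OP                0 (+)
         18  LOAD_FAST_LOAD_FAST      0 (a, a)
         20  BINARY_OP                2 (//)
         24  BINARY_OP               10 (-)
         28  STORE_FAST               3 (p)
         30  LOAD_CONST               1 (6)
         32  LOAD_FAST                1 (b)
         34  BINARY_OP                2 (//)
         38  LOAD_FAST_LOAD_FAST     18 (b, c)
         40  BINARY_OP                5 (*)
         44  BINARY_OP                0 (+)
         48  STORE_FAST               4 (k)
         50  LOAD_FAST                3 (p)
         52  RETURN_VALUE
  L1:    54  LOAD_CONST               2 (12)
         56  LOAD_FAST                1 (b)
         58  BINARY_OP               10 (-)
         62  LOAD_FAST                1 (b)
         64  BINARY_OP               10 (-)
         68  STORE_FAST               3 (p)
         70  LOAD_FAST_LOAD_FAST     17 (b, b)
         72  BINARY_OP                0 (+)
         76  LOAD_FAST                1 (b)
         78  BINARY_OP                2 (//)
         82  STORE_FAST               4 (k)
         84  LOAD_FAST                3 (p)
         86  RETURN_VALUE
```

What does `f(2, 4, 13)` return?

LOAD_FAST_LOAD_FAST b,c → push 4,13. Stack: [4, 13]
COMPARE_OP bool(<=) → 4 vs 13 = True. Stack: [True]
POP_JUMP_IF_FALSE → pop True; no jump. Stack: []
LOAD_FAST_LOAD_FAST b,c → push 4,13. Stack: [4, 13]
BINARY_OP + → 4 + 13 = 17. Stack: [17]
LOAD_FAST_LOAD_FAST a,a → push 2,2. Stack: [17, 2, 2]
BINARY_OP // → 2 // 2 = 1. Stack: [17, 1]
BINARY_OP - → 17 - 1 = 16. Stack: [16]
STORE_FAST p → p=16. Stack: []
LOAD_CONST → push 6. Stack: [6]
LOAD_FAST b → push 4. Stack: [6, 4]
BINARY_OP // → 6 // 4 = 1. Stack: [1]
LOAD_FAST_LOAD_FAST b,c → push 4,13. Stack: [1, 4, 13]
BINARY_OP * → 4 * 13 = 52. Stack: [1, 52]
BINARY_OP + → 1 + 52 = 53. Stack: [53]
STORE_FAST k → k=53. Stack: []
LOAD_FAST p → push 16. Stack: [16]
RETURN_VALUE → return 16.

16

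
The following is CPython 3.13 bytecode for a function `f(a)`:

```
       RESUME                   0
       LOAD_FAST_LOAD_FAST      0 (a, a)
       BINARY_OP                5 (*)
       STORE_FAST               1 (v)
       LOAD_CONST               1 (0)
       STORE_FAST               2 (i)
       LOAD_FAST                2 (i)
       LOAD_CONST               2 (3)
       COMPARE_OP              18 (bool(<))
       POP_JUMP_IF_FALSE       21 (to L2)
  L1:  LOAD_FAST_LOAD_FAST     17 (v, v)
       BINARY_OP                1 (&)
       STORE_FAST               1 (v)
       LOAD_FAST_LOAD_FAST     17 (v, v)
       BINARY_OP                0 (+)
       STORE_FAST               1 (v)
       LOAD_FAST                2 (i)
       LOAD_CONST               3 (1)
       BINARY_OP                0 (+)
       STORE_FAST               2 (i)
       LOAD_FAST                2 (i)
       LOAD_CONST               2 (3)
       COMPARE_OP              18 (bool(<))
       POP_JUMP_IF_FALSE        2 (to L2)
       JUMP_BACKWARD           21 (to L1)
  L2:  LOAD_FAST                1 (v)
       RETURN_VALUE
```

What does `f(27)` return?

5832

LOAD_FAST_LOAD_FAST a,a → push 27,27. Stack: [27, 27]
BINARY_OP * → 27 * 27 = 729. Stack: [729]
STORE_FAST v → v=729. Stack: []
LOAD_CONST → push 0. Stack: [0]
STORE_FAST i → i=0. Stack: []
LOAD_FAST i → push 0. Stack: [0]
LOAD_CONST → push 3. Stack: [0, 3]
COMPARE_OP bool(<) → 0 vs 3 = True. Stack: [True]
POP_JUMP_IF_FALSE → pop True; no jump. Stack: []
LOAD_FAST_LOAD_FAST v,v → push 729,729. Stack: [729, 729]
BINARY_OP & → 729 & 729 = 729. Stack: [729]
STORE_FAST v → v=729. Stack: []
LOAD_FAST_LOAD_FAST v,v → push 729,729. Stack: [729, 729]
BINARY_OP + → 729 + 729 = 1458. Stack: [1458]
STORE_FAST v → v=1458. Stack: []
LOAD_FAST i → push 0. Stack: [0]
LOAD_CONST → push 1. Stack: [0, 1]
BINARY_OP + → 0 + 1 = 1. Stack: [1]
STORE_FAST i → i=1. Stack: []
LOAD_FAST i → push 1. Stack: [1]
LOAD_CONST → push 3. Stack: [1, 3]
COMPARE_OP bool(<) → 1 vs 3 = True. Stack: [True]
POP_JUMP_IF_FALSE → pop True; no jump. Stack: []
LOAD_FAST_LOAD_FAST v,v → push 1458,1458. Stack: [1458, 1458]
BINARY_OP & → 1458 & 1458 = 1458. Stack: [1458]
STORE_FAST v → v=1458. Stack: []
LOAD_FAST_LOAD_FAST v,v → push 1458,1458. Stack: [1458, 1458]
BINARY_OP + → 1458 + 1458 = 2916. Stack: [2916]
STORE_FAST v → v=2916. Stack: []
LOAD_FAST i → push 1. Stack: [1]
LOAD_CONST → push 1. Stack: [1, 1]
BINARY_OP + → 1 + 1 = 2. Stack: [2]
STORE_FAST i → i=2. Stack: []
LOAD_FAST i → push 2. Stack: [2]
LOAD_CONST → push 3. Stack: [2, 3]
COMPARE_OP bool(<) → 2 vs 3 = True. Stack: [True]
POP_JUMP_IF_FALSE → pop True; no jump. Stack: []
LOAD_FAST_LOAD_FAST v,v → push 2916,2916. Stack: [2916, 2916]
BINARY_OP & → 2916 & 2916 = 2916. Stack: [2916]
STORE_FAST v → v=2916. Stack: []
LOAD_FAST_LOAD_FAST v,v → push 2916,2916. Stack: [2916, 2916]
BINARY_OP + → 2916 + 2916 = 5832. Stack: [5832]
STORE_FAST v → v=5832. Stack: []
LOAD_FAST i → push 2. Stack: [2]
LOAD_CONST → push 1. Stack: [2, 1]
BINARY_OP + → 2 + 1 = 3. Stack: [3]
STORE_FAST i → i=3. Stack: []
LOAD_FAST i → push 3. Stack: [3]
LOAD_CONST → push 3. Stack: [3, 3]
COMPARE_OP bool(<) → 3 vs 3 = False. Stack: [False]
POP_JUMP_IF_FALSE → pop False; jump. Stack: []
LOAD_FAST v → push 5832. Stack: [5832]
RETURN_VALUE → return 5832.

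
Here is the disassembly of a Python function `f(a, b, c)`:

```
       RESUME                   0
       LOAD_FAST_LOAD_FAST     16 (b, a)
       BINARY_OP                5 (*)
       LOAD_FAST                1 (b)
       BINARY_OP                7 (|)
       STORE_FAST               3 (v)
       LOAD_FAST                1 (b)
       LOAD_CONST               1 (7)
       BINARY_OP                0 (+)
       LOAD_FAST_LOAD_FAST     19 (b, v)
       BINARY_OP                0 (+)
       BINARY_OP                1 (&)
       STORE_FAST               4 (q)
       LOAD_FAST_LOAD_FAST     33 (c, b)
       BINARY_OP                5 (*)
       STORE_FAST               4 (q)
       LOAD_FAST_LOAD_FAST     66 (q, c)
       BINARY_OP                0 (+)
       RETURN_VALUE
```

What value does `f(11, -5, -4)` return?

LOAD_FAST_LOAD_FAST b,a → push -5,11. Stack: [-5, 11]
BINARY_OP * → -5 * 11 = -55. Stack: [-55]
LOAD_FAST b → push -5. Stack: [-55, -5]
BINARY_OP | → -55 | -5 = -5. Stack: [-5]
STORE_FAST v → v=-5. Stack: []
LOAD_FAST b → push -5. Stack: [-5]
LOAD_CONST → push 7. Stack: [-5, 7]
BINARY_OP + → -5 + 7 = 2. Stack: [2]
LOAD_FAST_LOAD_FAST b,v → push -5,-5. Stack: [2, -5, -5]
BINARY_OP + → -5 + -5 = -10. Stack: [2, -10]
BINARY_OP & → 2 & -10 = 2. Stack: [2]
STORE_FAST q → q=2. Stack: []
LOAD_FAST_LOAD_FAST c,b → push -4,-5. Stack: [-4, -5]
BINARY_OP * → -4 * -5 = 20. Stack: [20]
STORE_FAST q → q=20. Stack: []
LOAD_FAST_LOAD_FAST q,c → push 20,-4. Stack: [20, -4]
BINARY_OP + → 20 + -4 = 16. Stack: [16]
RETURN_VALUE → return 16.

16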